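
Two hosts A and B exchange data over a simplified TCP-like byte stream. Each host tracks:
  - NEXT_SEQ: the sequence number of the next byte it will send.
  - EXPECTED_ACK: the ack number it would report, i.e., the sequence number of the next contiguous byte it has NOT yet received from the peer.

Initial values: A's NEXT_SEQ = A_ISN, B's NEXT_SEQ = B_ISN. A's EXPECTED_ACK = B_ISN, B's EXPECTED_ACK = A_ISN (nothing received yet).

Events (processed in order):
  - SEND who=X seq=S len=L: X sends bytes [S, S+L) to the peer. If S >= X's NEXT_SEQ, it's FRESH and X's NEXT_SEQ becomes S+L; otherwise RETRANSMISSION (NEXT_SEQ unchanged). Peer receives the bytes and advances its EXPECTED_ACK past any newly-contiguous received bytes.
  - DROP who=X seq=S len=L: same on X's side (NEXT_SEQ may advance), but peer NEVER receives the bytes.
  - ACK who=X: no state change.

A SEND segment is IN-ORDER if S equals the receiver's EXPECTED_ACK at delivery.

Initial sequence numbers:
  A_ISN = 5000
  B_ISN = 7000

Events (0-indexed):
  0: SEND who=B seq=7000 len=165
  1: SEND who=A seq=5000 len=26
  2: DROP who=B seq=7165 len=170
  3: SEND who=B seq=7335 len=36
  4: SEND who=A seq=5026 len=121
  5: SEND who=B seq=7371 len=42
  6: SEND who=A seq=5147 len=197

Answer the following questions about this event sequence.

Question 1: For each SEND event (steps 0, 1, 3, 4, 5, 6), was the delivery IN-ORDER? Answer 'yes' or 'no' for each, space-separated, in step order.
Answer: yes yes no yes no yes

Derivation:
Step 0: SEND seq=7000 -> in-order
Step 1: SEND seq=5000 -> in-order
Step 3: SEND seq=7335 -> out-of-order
Step 4: SEND seq=5026 -> in-order
Step 5: SEND seq=7371 -> out-of-order
Step 6: SEND seq=5147 -> in-order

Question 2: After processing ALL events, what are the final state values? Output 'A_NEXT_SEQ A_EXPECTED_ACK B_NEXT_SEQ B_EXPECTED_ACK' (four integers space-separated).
After event 0: A_seq=5000 A_ack=7165 B_seq=7165 B_ack=5000
After event 1: A_seq=5026 A_ack=7165 B_seq=7165 B_ack=5026
After event 2: A_seq=5026 A_ack=7165 B_seq=7335 B_ack=5026
After event 3: A_seq=5026 A_ack=7165 B_seq=7371 B_ack=5026
After event 4: A_seq=5147 A_ack=7165 B_seq=7371 B_ack=5147
After event 5: A_seq=5147 A_ack=7165 B_seq=7413 B_ack=5147
After event 6: A_seq=5344 A_ack=7165 B_seq=7413 B_ack=5344

Answer: 5344 7165 7413 5344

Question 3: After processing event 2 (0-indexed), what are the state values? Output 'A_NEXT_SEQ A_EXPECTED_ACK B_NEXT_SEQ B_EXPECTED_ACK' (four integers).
After event 0: A_seq=5000 A_ack=7165 B_seq=7165 B_ack=5000
After event 1: A_seq=5026 A_ack=7165 B_seq=7165 B_ack=5026
After event 2: A_seq=5026 A_ack=7165 B_seq=7335 B_ack=5026

5026 7165 7335 5026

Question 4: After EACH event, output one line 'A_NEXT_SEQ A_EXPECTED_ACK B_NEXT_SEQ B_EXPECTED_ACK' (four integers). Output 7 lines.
5000 7165 7165 5000
5026 7165 7165 5026
5026 7165 7335 5026
5026 7165 7371 5026
5147 7165 7371 5147
5147 7165 7413 5147
5344 7165 7413 5344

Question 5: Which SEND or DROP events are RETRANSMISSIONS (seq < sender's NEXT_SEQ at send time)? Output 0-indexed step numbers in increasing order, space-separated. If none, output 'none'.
Answer: none

Derivation:
Step 0: SEND seq=7000 -> fresh
Step 1: SEND seq=5000 -> fresh
Step 2: DROP seq=7165 -> fresh
Step 3: SEND seq=7335 -> fresh
Step 4: SEND seq=5026 -> fresh
Step 5: SEND seq=7371 -> fresh
Step 6: SEND seq=5147 -> fresh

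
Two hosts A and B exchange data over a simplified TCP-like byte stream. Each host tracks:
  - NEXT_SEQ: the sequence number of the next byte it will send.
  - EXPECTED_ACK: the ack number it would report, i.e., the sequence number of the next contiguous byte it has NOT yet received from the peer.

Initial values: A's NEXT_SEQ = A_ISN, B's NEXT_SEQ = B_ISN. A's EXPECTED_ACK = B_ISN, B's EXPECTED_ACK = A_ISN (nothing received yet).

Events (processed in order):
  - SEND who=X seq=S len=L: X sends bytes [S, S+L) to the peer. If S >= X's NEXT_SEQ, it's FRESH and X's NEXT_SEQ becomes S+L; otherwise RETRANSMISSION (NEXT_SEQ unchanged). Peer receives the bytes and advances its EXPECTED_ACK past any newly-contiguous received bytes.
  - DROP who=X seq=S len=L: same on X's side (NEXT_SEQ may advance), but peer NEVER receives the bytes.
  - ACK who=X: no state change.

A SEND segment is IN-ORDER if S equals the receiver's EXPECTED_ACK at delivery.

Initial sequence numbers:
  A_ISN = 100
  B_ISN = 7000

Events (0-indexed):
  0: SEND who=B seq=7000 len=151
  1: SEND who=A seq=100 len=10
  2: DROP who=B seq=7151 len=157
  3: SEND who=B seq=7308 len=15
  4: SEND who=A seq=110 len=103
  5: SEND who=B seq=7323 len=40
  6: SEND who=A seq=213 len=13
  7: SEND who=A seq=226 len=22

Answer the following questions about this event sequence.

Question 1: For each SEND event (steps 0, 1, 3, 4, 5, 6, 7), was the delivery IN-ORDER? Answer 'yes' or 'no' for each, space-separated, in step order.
Step 0: SEND seq=7000 -> in-order
Step 1: SEND seq=100 -> in-order
Step 3: SEND seq=7308 -> out-of-order
Step 4: SEND seq=110 -> in-order
Step 5: SEND seq=7323 -> out-of-order
Step 6: SEND seq=213 -> in-order
Step 7: SEND seq=226 -> in-order

Answer: yes yes no yes no yes yes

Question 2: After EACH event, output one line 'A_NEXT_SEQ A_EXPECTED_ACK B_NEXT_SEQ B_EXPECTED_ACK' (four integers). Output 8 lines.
100 7151 7151 100
110 7151 7151 110
110 7151 7308 110
110 7151 7323 110
213 7151 7323 213
213 7151 7363 213
226 7151 7363 226
248 7151 7363 248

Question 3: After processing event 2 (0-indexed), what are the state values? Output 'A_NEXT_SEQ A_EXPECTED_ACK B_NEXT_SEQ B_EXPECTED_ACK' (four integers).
After event 0: A_seq=100 A_ack=7151 B_seq=7151 B_ack=100
After event 1: A_seq=110 A_ack=7151 B_seq=7151 B_ack=110
After event 2: A_seq=110 A_ack=7151 B_seq=7308 B_ack=110

110 7151 7308 110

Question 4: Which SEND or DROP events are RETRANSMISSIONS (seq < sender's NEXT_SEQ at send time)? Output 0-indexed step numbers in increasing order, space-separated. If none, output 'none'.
Answer: none

Derivation:
Step 0: SEND seq=7000 -> fresh
Step 1: SEND seq=100 -> fresh
Step 2: DROP seq=7151 -> fresh
Step 3: SEND seq=7308 -> fresh
Step 4: SEND seq=110 -> fresh
Step 5: SEND seq=7323 -> fresh
Step 6: SEND seq=213 -> fresh
Step 7: SEND seq=226 -> fresh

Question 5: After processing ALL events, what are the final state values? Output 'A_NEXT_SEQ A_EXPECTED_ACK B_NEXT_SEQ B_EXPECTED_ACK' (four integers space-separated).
Answer: 248 7151 7363 248

Derivation:
After event 0: A_seq=100 A_ack=7151 B_seq=7151 B_ack=100
After event 1: A_seq=110 A_ack=7151 B_seq=7151 B_ack=110
After event 2: A_seq=110 A_ack=7151 B_seq=7308 B_ack=110
After event 3: A_seq=110 A_ack=7151 B_seq=7323 B_ack=110
After event 4: A_seq=213 A_ack=7151 B_seq=7323 B_ack=213
After event 5: A_seq=213 A_ack=7151 B_seq=7363 B_ack=213
After event 6: A_seq=226 A_ack=7151 B_seq=7363 B_ack=226
After event 7: A_seq=248 A_ack=7151 B_seq=7363 B_ack=248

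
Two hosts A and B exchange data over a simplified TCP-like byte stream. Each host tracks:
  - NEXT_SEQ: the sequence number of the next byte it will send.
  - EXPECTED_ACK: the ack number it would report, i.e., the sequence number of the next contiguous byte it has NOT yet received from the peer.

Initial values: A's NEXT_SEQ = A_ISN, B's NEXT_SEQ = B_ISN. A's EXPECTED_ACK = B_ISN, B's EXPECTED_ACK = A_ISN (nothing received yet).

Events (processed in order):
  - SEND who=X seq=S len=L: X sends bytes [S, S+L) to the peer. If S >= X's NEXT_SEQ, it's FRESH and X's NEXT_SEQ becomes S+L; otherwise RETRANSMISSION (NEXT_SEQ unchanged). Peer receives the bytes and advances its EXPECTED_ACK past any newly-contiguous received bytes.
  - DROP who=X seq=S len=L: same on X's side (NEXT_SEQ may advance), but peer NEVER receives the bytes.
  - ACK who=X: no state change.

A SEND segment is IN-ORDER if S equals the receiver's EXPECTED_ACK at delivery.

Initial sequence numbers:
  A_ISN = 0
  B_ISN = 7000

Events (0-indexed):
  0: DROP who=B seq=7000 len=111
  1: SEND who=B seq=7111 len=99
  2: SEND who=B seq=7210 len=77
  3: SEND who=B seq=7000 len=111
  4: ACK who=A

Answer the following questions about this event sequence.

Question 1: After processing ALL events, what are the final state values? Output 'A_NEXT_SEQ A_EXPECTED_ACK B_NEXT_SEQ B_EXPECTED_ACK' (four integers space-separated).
Answer: 0 7287 7287 0

Derivation:
After event 0: A_seq=0 A_ack=7000 B_seq=7111 B_ack=0
After event 1: A_seq=0 A_ack=7000 B_seq=7210 B_ack=0
After event 2: A_seq=0 A_ack=7000 B_seq=7287 B_ack=0
After event 3: A_seq=0 A_ack=7287 B_seq=7287 B_ack=0
After event 4: A_seq=0 A_ack=7287 B_seq=7287 B_ack=0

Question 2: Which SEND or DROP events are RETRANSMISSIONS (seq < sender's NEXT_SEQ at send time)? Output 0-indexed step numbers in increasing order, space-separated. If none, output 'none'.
Step 0: DROP seq=7000 -> fresh
Step 1: SEND seq=7111 -> fresh
Step 2: SEND seq=7210 -> fresh
Step 3: SEND seq=7000 -> retransmit

Answer: 3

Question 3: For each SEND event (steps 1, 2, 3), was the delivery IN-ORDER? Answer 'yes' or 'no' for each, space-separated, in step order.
Step 1: SEND seq=7111 -> out-of-order
Step 2: SEND seq=7210 -> out-of-order
Step 3: SEND seq=7000 -> in-order

Answer: no no yes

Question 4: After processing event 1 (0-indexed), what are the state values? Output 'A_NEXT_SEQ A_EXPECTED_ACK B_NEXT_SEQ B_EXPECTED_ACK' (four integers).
After event 0: A_seq=0 A_ack=7000 B_seq=7111 B_ack=0
After event 1: A_seq=0 A_ack=7000 B_seq=7210 B_ack=0

0 7000 7210 0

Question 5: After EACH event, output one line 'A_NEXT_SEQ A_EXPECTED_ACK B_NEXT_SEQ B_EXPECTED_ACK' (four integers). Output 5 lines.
0 7000 7111 0
0 7000 7210 0
0 7000 7287 0
0 7287 7287 0
0 7287 7287 0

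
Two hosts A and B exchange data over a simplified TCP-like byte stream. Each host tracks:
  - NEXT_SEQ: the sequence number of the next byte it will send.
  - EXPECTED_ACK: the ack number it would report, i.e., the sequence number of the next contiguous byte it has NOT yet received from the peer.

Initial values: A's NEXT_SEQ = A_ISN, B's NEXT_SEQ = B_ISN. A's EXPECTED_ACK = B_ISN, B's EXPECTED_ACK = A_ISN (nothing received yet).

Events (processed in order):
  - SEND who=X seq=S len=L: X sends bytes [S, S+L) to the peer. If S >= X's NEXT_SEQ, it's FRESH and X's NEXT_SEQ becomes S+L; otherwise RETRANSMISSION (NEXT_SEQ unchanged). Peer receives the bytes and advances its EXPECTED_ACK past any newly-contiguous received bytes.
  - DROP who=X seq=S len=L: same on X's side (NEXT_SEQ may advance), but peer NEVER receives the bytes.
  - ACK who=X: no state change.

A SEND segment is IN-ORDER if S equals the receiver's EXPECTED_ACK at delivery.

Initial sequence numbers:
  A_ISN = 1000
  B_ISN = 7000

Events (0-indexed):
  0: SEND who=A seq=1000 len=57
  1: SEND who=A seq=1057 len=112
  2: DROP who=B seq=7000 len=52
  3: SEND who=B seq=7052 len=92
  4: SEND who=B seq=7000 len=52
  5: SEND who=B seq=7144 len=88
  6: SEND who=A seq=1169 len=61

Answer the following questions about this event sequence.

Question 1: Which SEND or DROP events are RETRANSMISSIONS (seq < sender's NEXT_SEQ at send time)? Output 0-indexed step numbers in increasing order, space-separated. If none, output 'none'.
Answer: 4

Derivation:
Step 0: SEND seq=1000 -> fresh
Step 1: SEND seq=1057 -> fresh
Step 2: DROP seq=7000 -> fresh
Step 3: SEND seq=7052 -> fresh
Step 4: SEND seq=7000 -> retransmit
Step 5: SEND seq=7144 -> fresh
Step 6: SEND seq=1169 -> fresh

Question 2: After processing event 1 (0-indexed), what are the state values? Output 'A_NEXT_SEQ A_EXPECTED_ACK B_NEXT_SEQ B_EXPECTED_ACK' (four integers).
After event 0: A_seq=1057 A_ack=7000 B_seq=7000 B_ack=1057
After event 1: A_seq=1169 A_ack=7000 B_seq=7000 B_ack=1169

1169 7000 7000 1169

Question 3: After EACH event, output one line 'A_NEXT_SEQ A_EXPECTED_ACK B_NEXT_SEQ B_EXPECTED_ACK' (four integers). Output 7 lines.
1057 7000 7000 1057
1169 7000 7000 1169
1169 7000 7052 1169
1169 7000 7144 1169
1169 7144 7144 1169
1169 7232 7232 1169
1230 7232 7232 1230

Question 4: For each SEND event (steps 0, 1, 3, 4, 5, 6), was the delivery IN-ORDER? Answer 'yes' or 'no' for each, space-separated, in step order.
Answer: yes yes no yes yes yes

Derivation:
Step 0: SEND seq=1000 -> in-order
Step 1: SEND seq=1057 -> in-order
Step 3: SEND seq=7052 -> out-of-order
Step 4: SEND seq=7000 -> in-order
Step 5: SEND seq=7144 -> in-order
Step 6: SEND seq=1169 -> in-order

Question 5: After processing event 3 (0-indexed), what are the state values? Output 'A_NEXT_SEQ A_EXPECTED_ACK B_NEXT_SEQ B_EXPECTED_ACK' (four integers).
After event 0: A_seq=1057 A_ack=7000 B_seq=7000 B_ack=1057
After event 1: A_seq=1169 A_ack=7000 B_seq=7000 B_ack=1169
After event 2: A_seq=1169 A_ack=7000 B_seq=7052 B_ack=1169
After event 3: A_seq=1169 A_ack=7000 B_seq=7144 B_ack=1169

1169 7000 7144 1169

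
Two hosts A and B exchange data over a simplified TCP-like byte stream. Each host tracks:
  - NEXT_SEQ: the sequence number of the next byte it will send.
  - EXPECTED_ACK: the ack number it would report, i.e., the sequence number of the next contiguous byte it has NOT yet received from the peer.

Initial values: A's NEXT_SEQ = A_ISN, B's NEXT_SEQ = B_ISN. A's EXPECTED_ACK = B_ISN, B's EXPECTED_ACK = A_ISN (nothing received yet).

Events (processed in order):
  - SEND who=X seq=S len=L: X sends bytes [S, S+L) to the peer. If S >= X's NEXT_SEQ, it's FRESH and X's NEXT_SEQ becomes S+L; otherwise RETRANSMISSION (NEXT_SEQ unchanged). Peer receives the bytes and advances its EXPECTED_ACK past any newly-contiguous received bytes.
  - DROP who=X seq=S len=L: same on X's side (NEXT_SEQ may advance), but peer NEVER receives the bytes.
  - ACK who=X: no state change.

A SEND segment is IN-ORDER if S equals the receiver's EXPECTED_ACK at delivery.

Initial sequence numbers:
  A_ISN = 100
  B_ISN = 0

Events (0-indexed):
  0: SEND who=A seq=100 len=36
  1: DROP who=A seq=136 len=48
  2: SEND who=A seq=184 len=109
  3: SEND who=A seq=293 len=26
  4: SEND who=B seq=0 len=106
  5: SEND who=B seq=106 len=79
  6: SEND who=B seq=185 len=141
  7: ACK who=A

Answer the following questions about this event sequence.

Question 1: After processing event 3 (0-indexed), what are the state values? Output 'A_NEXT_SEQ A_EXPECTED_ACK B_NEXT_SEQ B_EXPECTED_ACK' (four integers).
After event 0: A_seq=136 A_ack=0 B_seq=0 B_ack=136
After event 1: A_seq=184 A_ack=0 B_seq=0 B_ack=136
After event 2: A_seq=293 A_ack=0 B_seq=0 B_ack=136
After event 3: A_seq=319 A_ack=0 B_seq=0 B_ack=136

319 0 0 136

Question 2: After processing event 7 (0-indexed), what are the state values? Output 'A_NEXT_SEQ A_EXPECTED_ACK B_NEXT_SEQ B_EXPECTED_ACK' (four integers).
After event 0: A_seq=136 A_ack=0 B_seq=0 B_ack=136
After event 1: A_seq=184 A_ack=0 B_seq=0 B_ack=136
After event 2: A_seq=293 A_ack=0 B_seq=0 B_ack=136
After event 3: A_seq=319 A_ack=0 B_seq=0 B_ack=136
After event 4: A_seq=319 A_ack=106 B_seq=106 B_ack=136
After event 5: A_seq=319 A_ack=185 B_seq=185 B_ack=136
After event 6: A_seq=319 A_ack=326 B_seq=326 B_ack=136
After event 7: A_seq=319 A_ack=326 B_seq=326 B_ack=136

319 326 326 136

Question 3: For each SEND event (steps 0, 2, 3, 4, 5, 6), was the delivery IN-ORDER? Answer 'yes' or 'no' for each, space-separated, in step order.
Step 0: SEND seq=100 -> in-order
Step 2: SEND seq=184 -> out-of-order
Step 3: SEND seq=293 -> out-of-order
Step 4: SEND seq=0 -> in-order
Step 5: SEND seq=106 -> in-order
Step 6: SEND seq=185 -> in-order

Answer: yes no no yes yes yes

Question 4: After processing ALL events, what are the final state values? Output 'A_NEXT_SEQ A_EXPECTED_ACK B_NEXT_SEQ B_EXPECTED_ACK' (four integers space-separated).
Answer: 319 326 326 136

Derivation:
After event 0: A_seq=136 A_ack=0 B_seq=0 B_ack=136
After event 1: A_seq=184 A_ack=0 B_seq=0 B_ack=136
After event 2: A_seq=293 A_ack=0 B_seq=0 B_ack=136
After event 3: A_seq=319 A_ack=0 B_seq=0 B_ack=136
After event 4: A_seq=319 A_ack=106 B_seq=106 B_ack=136
After event 5: A_seq=319 A_ack=185 B_seq=185 B_ack=136
After event 6: A_seq=319 A_ack=326 B_seq=326 B_ack=136
After event 7: A_seq=319 A_ack=326 B_seq=326 B_ack=136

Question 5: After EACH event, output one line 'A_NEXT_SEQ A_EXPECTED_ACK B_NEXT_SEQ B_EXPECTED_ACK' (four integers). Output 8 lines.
136 0 0 136
184 0 0 136
293 0 0 136
319 0 0 136
319 106 106 136
319 185 185 136
319 326 326 136
319 326 326 136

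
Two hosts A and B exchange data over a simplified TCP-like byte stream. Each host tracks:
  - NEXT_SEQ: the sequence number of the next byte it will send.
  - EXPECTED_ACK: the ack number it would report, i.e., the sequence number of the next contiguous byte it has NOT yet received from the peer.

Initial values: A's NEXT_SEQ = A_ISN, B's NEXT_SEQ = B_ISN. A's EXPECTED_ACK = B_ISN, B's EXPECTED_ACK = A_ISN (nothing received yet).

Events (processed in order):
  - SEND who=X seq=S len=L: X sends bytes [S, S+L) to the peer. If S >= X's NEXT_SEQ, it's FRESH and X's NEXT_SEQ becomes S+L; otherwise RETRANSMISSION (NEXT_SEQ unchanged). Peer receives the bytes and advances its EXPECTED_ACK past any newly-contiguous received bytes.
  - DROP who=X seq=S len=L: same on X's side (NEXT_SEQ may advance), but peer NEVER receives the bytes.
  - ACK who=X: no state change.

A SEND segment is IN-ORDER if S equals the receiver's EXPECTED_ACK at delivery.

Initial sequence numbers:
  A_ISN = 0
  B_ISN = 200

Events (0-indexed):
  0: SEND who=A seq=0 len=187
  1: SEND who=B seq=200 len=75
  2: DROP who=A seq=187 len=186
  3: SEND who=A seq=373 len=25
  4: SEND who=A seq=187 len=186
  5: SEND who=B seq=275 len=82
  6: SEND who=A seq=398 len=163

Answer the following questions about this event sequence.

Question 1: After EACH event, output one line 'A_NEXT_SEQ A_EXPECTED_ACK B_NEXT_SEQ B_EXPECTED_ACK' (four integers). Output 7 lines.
187 200 200 187
187 275 275 187
373 275 275 187
398 275 275 187
398 275 275 398
398 357 357 398
561 357 357 561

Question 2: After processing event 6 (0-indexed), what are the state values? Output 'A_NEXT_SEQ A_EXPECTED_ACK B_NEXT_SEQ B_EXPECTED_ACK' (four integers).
After event 0: A_seq=187 A_ack=200 B_seq=200 B_ack=187
After event 1: A_seq=187 A_ack=275 B_seq=275 B_ack=187
After event 2: A_seq=373 A_ack=275 B_seq=275 B_ack=187
After event 3: A_seq=398 A_ack=275 B_seq=275 B_ack=187
After event 4: A_seq=398 A_ack=275 B_seq=275 B_ack=398
After event 5: A_seq=398 A_ack=357 B_seq=357 B_ack=398
After event 6: A_seq=561 A_ack=357 B_seq=357 B_ack=561

561 357 357 561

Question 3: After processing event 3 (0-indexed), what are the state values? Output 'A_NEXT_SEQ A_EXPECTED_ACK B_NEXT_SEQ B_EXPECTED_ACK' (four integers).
After event 0: A_seq=187 A_ack=200 B_seq=200 B_ack=187
After event 1: A_seq=187 A_ack=275 B_seq=275 B_ack=187
After event 2: A_seq=373 A_ack=275 B_seq=275 B_ack=187
After event 3: A_seq=398 A_ack=275 B_seq=275 B_ack=187

398 275 275 187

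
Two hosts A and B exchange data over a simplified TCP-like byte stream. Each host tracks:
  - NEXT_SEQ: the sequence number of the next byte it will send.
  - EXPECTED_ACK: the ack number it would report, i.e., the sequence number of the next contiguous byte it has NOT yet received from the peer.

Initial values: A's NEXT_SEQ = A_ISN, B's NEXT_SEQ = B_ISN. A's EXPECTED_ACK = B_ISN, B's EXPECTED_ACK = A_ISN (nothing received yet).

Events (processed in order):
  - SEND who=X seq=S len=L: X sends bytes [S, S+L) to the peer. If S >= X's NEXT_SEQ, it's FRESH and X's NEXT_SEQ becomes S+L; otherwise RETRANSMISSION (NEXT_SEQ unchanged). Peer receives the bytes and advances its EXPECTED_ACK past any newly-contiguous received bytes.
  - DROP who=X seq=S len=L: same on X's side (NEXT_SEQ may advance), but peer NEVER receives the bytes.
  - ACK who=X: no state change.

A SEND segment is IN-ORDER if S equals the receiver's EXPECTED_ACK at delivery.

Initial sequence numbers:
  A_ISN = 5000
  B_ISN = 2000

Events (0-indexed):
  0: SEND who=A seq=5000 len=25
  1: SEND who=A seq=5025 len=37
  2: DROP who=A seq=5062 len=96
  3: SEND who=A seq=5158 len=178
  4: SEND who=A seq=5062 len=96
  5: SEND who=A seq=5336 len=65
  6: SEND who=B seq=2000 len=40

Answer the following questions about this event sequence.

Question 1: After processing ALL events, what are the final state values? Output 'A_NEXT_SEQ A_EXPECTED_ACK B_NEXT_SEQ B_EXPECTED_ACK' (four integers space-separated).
After event 0: A_seq=5025 A_ack=2000 B_seq=2000 B_ack=5025
After event 1: A_seq=5062 A_ack=2000 B_seq=2000 B_ack=5062
After event 2: A_seq=5158 A_ack=2000 B_seq=2000 B_ack=5062
After event 3: A_seq=5336 A_ack=2000 B_seq=2000 B_ack=5062
After event 4: A_seq=5336 A_ack=2000 B_seq=2000 B_ack=5336
After event 5: A_seq=5401 A_ack=2000 B_seq=2000 B_ack=5401
After event 6: A_seq=5401 A_ack=2040 B_seq=2040 B_ack=5401

Answer: 5401 2040 2040 5401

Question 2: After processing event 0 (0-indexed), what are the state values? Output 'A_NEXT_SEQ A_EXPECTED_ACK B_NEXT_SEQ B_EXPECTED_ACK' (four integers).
After event 0: A_seq=5025 A_ack=2000 B_seq=2000 B_ack=5025

5025 2000 2000 5025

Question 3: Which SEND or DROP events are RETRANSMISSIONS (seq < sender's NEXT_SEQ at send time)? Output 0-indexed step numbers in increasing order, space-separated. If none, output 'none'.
Step 0: SEND seq=5000 -> fresh
Step 1: SEND seq=5025 -> fresh
Step 2: DROP seq=5062 -> fresh
Step 3: SEND seq=5158 -> fresh
Step 4: SEND seq=5062 -> retransmit
Step 5: SEND seq=5336 -> fresh
Step 6: SEND seq=2000 -> fresh

Answer: 4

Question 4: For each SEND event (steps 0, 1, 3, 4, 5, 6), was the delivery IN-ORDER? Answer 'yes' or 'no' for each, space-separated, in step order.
Answer: yes yes no yes yes yes

Derivation:
Step 0: SEND seq=5000 -> in-order
Step 1: SEND seq=5025 -> in-order
Step 3: SEND seq=5158 -> out-of-order
Step 4: SEND seq=5062 -> in-order
Step 5: SEND seq=5336 -> in-order
Step 6: SEND seq=2000 -> in-order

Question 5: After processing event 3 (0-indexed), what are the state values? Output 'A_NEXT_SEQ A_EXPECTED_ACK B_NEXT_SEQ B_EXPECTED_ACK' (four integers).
After event 0: A_seq=5025 A_ack=2000 B_seq=2000 B_ack=5025
After event 1: A_seq=5062 A_ack=2000 B_seq=2000 B_ack=5062
After event 2: A_seq=5158 A_ack=2000 B_seq=2000 B_ack=5062
After event 3: A_seq=5336 A_ack=2000 B_seq=2000 B_ack=5062

5336 2000 2000 5062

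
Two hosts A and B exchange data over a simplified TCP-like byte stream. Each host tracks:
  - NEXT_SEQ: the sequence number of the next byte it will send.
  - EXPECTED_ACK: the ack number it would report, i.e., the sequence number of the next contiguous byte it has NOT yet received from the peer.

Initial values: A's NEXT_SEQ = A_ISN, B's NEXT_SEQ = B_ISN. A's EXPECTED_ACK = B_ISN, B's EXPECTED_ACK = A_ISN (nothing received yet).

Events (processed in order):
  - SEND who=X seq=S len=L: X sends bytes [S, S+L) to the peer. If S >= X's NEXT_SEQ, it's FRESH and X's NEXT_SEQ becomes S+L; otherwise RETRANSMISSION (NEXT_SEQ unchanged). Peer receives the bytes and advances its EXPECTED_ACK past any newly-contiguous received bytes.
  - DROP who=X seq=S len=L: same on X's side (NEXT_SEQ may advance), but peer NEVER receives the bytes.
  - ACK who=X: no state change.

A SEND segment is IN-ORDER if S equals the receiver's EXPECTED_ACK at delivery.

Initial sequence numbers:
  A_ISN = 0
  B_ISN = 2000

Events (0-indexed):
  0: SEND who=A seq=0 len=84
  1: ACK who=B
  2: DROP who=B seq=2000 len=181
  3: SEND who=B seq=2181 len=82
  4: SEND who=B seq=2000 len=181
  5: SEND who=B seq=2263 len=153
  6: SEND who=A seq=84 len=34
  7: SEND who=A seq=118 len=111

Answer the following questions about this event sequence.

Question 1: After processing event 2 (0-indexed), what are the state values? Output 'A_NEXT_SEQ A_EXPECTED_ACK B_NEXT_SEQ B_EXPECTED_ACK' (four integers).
After event 0: A_seq=84 A_ack=2000 B_seq=2000 B_ack=84
After event 1: A_seq=84 A_ack=2000 B_seq=2000 B_ack=84
After event 2: A_seq=84 A_ack=2000 B_seq=2181 B_ack=84

84 2000 2181 84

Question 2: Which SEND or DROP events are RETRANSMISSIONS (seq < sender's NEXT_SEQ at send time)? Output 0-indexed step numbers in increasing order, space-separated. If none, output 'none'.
Step 0: SEND seq=0 -> fresh
Step 2: DROP seq=2000 -> fresh
Step 3: SEND seq=2181 -> fresh
Step 4: SEND seq=2000 -> retransmit
Step 5: SEND seq=2263 -> fresh
Step 6: SEND seq=84 -> fresh
Step 7: SEND seq=118 -> fresh

Answer: 4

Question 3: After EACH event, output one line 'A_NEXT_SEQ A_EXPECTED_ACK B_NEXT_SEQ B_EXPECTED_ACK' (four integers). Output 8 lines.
84 2000 2000 84
84 2000 2000 84
84 2000 2181 84
84 2000 2263 84
84 2263 2263 84
84 2416 2416 84
118 2416 2416 118
229 2416 2416 229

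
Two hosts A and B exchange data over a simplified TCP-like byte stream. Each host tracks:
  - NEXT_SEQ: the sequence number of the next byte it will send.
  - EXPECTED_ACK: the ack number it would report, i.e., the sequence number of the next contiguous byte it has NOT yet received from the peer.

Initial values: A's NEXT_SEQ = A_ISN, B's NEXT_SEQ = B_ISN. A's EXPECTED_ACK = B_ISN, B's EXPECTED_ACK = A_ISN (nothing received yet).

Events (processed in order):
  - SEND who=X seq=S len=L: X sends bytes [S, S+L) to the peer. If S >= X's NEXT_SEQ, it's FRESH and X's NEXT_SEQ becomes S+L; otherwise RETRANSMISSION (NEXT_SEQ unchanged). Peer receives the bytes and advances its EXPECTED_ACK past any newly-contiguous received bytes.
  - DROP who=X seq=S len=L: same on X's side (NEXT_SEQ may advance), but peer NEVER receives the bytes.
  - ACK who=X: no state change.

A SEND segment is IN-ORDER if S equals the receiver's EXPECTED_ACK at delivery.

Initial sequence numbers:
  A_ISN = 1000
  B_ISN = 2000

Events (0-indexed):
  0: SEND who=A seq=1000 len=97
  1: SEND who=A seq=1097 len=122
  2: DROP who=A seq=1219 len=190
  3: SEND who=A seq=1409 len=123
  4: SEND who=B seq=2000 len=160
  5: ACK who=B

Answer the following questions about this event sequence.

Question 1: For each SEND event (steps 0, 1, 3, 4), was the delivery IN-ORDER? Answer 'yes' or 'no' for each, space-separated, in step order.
Answer: yes yes no yes

Derivation:
Step 0: SEND seq=1000 -> in-order
Step 1: SEND seq=1097 -> in-order
Step 3: SEND seq=1409 -> out-of-order
Step 4: SEND seq=2000 -> in-order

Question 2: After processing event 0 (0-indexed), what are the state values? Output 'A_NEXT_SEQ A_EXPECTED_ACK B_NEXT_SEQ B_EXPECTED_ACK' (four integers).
After event 0: A_seq=1097 A_ack=2000 B_seq=2000 B_ack=1097

1097 2000 2000 1097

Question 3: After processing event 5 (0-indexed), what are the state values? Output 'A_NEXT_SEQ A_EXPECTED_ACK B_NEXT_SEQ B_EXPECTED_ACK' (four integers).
After event 0: A_seq=1097 A_ack=2000 B_seq=2000 B_ack=1097
After event 1: A_seq=1219 A_ack=2000 B_seq=2000 B_ack=1219
After event 2: A_seq=1409 A_ack=2000 B_seq=2000 B_ack=1219
After event 3: A_seq=1532 A_ack=2000 B_seq=2000 B_ack=1219
After event 4: A_seq=1532 A_ack=2160 B_seq=2160 B_ack=1219
After event 5: A_seq=1532 A_ack=2160 B_seq=2160 B_ack=1219

1532 2160 2160 1219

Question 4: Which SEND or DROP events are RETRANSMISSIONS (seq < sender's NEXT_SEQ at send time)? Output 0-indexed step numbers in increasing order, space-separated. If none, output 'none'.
Answer: none

Derivation:
Step 0: SEND seq=1000 -> fresh
Step 1: SEND seq=1097 -> fresh
Step 2: DROP seq=1219 -> fresh
Step 3: SEND seq=1409 -> fresh
Step 4: SEND seq=2000 -> fresh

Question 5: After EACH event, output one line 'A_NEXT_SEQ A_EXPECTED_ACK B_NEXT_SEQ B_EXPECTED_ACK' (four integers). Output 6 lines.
1097 2000 2000 1097
1219 2000 2000 1219
1409 2000 2000 1219
1532 2000 2000 1219
1532 2160 2160 1219
1532 2160 2160 1219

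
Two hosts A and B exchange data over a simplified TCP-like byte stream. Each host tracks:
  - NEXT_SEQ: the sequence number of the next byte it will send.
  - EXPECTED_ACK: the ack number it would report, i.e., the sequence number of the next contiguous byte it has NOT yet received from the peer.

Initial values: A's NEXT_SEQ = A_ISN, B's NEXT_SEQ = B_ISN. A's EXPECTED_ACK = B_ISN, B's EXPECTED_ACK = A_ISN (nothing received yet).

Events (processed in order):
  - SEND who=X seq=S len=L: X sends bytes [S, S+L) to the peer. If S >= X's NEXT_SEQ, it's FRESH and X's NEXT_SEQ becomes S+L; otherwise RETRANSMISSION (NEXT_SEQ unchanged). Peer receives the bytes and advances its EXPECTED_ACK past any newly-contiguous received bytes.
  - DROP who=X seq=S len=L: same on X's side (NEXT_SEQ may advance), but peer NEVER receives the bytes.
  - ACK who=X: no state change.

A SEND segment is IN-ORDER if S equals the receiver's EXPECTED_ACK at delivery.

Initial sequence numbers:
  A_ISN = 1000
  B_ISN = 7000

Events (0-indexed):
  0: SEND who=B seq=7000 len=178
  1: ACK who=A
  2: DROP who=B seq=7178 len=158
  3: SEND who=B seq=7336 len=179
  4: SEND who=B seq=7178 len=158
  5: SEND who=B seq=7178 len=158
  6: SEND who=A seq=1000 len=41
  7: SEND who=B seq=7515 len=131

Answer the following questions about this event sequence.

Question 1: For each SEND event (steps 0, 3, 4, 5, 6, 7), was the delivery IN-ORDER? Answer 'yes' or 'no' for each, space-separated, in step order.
Step 0: SEND seq=7000 -> in-order
Step 3: SEND seq=7336 -> out-of-order
Step 4: SEND seq=7178 -> in-order
Step 5: SEND seq=7178 -> out-of-order
Step 6: SEND seq=1000 -> in-order
Step 7: SEND seq=7515 -> in-order

Answer: yes no yes no yes yes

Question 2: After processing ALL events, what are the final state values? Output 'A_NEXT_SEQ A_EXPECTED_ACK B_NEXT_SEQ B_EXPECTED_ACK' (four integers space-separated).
After event 0: A_seq=1000 A_ack=7178 B_seq=7178 B_ack=1000
After event 1: A_seq=1000 A_ack=7178 B_seq=7178 B_ack=1000
After event 2: A_seq=1000 A_ack=7178 B_seq=7336 B_ack=1000
After event 3: A_seq=1000 A_ack=7178 B_seq=7515 B_ack=1000
After event 4: A_seq=1000 A_ack=7515 B_seq=7515 B_ack=1000
After event 5: A_seq=1000 A_ack=7515 B_seq=7515 B_ack=1000
After event 6: A_seq=1041 A_ack=7515 B_seq=7515 B_ack=1041
After event 7: A_seq=1041 A_ack=7646 B_seq=7646 B_ack=1041

Answer: 1041 7646 7646 1041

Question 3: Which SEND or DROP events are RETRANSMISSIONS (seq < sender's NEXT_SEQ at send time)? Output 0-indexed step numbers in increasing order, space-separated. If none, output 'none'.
Answer: 4 5

Derivation:
Step 0: SEND seq=7000 -> fresh
Step 2: DROP seq=7178 -> fresh
Step 3: SEND seq=7336 -> fresh
Step 4: SEND seq=7178 -> retransmit
Step 5: SEND seq=7178 -> retransmit
Step 6: SEND seq=1000 -> fresh
Step 7: SEND seq=7515 -> fresh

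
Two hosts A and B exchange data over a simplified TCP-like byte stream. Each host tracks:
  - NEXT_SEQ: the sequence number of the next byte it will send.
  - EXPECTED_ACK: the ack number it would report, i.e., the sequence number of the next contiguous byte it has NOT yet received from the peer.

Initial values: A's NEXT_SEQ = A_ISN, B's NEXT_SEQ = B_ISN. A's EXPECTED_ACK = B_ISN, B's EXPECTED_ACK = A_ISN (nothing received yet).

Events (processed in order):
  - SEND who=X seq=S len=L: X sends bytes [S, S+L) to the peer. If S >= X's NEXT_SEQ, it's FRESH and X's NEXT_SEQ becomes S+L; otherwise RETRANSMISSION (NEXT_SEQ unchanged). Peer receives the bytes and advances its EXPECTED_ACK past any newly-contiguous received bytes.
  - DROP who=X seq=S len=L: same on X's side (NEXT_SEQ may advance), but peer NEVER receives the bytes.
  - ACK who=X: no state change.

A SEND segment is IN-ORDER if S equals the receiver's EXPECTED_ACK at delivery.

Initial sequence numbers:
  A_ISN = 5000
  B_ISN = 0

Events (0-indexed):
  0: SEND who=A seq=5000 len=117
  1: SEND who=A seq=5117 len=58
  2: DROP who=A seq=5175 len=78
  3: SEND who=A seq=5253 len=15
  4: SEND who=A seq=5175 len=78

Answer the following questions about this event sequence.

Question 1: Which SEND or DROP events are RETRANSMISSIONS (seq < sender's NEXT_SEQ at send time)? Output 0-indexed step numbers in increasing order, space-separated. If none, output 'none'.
Step 0: SEND seq=5000 -> fresh
Step 1: SEND seq=5117 -> fresh
Step 2: DROP seq=5175 -> fresh
Step 3: SEND seq=5253 -> fresh
Step 4: SEND seq=5175 -> retransmit

Answer: 4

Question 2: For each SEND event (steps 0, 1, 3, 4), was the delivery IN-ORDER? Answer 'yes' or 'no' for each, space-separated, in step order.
Answer: yes yes no yes

Derivation:
Step 0: SEND seq=5000 -> in-order
Step 1: SEND seq=5117 -> in-order
Step 3: SEND seq=5253 -> out-of-order
Step 4: SEND seq=5175 -> in-order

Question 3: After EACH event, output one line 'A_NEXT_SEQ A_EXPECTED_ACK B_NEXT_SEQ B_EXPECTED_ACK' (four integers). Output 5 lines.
5117 0 0 5117
5175 0 0 5175
5253 0 0 5175
5268 0 0 5175
5268 0 0 5268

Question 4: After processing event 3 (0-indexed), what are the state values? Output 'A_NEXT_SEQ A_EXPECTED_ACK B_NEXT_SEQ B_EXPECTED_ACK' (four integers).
After event 0: A_seq=5117 A_ack=0 B_seq=0 B_ack=5117
After event 1: A_seq=5175 A_ack=0 B_seq=0 B_ack=5175
After event 2: A_seq=5253 A_ack=0 B_seq=0 B_ack=5175
After event 3: A_seq=5268 A_ack=0 B_seq=0 B_ack=5175

5268 0 0 5175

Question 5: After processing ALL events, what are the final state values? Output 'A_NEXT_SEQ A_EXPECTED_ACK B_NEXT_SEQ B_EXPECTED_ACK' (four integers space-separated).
After event 0: A_seq=5117 A_ack=0 B_seq=0 B_ack=5117
After event 1: A_seq=5175 A_ack=0 B_seq=0 B_ack=5175
After event 2: A_seq=5253 A_ack=0 B_seq=0 B_ack=5175
After event 3: A_seq=5268 A_ack=0 B_seq=0 B_ack=5175
After event 4: A_seq=5268 A_ack=0 B_seq=0 B_ack=5268

Answer: 5268 0 0 5268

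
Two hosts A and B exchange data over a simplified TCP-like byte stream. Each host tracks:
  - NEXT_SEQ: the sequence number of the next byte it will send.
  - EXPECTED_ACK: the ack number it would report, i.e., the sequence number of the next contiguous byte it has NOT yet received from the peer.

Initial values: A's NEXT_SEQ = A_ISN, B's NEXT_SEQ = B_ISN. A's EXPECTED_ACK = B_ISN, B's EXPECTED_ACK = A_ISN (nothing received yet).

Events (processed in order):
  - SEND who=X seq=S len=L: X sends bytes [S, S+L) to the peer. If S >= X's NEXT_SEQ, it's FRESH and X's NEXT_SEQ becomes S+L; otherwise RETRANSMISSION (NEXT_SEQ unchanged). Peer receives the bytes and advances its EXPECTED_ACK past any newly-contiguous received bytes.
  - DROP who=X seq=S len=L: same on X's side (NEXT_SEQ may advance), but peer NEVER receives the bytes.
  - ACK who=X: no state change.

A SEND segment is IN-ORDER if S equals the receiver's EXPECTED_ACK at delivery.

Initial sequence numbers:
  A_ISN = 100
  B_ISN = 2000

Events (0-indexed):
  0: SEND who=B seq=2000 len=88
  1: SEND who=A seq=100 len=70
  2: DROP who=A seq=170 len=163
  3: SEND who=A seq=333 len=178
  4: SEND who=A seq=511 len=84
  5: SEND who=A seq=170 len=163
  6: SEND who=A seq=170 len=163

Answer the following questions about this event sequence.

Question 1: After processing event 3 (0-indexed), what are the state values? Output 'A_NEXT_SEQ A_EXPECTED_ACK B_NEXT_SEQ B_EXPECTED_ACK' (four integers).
After event 0: A_seq=100 A_ack=2088 B_seq=2088 B_ack=100
After event 1: A_seq=170 A_ack=2088 B_seq=2088 B_ack=170
After event 2: A_seq=333 A_ack=2088 B_seq=2088 B_ack=170
After event 3: A_seq=511 A_ack=2088 B_seq=2088 B_ack=170

511 2088 2088 170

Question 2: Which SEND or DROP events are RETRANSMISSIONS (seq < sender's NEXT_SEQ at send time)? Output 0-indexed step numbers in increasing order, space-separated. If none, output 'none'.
Answer: 5 6

Derivation:
Step 0: SEND seq=2000 -> fresh
Step 1: SEND seq=100 -> fresh
Step 2: DROP seq=170 -> fresh
Step 3: SEND seq=333 -> fresh
Step 4: SEND seq=511 -> fresh
Step 5: SEND seq=170 -> retransmit
Step 6: SEND seq=170 -> retransmit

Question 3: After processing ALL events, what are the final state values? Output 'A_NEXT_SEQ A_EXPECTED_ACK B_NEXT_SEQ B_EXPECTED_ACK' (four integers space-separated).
Answer: 595 2088 2088 595

Derivation:
After event 0: A_seq=100 A_ack=2088 B_seq=2088 B_ack=100
After event 1: A_seq=170 A_ack=2088 B_seq=2088 B_ack=170
After event 2: A_seq=333 A_ack=2088 B_seq=2088 B_ack=170
After event 3: A_seq=511 A_ack=2088 B_seq=2088 B_ack=170
After event 4: A_seq=595 A_ack=2088 B_seq=2088 B_ack=170
After event 5: A_seq=595 A_ack=2088 B_seq=2088 B_ack=595
After event 6: A_seq=595 A_ack=2088 B_seq=2088 B_ack=595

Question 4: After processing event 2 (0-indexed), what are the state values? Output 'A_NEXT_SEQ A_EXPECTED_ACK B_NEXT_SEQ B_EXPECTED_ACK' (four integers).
After event 0: A_seq=100 A_ack=2088 B_seq=2088 B_ack=100
After event 1: A_seq=170 A_ack=2088 B_seq=2088 B_ack=170
After event 2: A_seq=333 A_ack=2088 B_seq=2088 B_ack=170

333 2088 2088 170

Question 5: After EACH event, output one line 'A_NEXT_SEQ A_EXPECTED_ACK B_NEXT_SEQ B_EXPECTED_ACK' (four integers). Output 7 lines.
100 2088 2088 100
170 2088 2088 170
333 2088 2088 170
511 2088 2088 170
595 2088 2088 170
595 2088 2088 595
595 2088 2088 595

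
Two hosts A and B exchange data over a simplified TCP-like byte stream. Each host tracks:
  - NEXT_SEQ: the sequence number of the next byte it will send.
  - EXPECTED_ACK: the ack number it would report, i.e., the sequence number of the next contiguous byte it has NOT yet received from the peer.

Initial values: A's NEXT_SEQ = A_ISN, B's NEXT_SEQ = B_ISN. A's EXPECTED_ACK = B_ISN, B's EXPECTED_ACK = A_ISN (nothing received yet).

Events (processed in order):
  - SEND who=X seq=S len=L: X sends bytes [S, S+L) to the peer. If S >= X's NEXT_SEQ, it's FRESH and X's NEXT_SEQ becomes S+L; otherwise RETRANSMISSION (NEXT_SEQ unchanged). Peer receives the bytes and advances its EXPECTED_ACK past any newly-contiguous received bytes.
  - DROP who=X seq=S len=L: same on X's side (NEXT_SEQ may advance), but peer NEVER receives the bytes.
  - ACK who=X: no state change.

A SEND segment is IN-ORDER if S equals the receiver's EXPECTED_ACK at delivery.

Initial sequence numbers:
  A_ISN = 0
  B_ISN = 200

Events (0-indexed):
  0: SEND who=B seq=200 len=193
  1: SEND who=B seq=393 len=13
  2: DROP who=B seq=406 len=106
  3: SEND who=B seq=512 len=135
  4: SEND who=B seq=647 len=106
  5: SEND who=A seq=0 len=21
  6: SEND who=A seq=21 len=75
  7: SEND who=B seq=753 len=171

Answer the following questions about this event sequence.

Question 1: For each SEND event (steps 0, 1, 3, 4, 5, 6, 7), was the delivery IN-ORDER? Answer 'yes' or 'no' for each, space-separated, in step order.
Step 0: SEND seq=200 -> in-order
Step 1: SEND seq=393 -> in-order
Step 3: SEND seq=512 -> out-of-order
Step 4: SEND seq=647 -> out-of-order
Step 5: SEND seq=0 -> in-order
Step 6: SEND seq=21 -> in-order
Step 7: SEND seq=753 -> out-of-order

Answer: yes yes no no yes yes no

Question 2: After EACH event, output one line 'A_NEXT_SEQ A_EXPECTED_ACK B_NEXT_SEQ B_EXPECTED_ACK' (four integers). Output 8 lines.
0 393 393 0
0 406 406 0
0 406 512 0
0 406 647 0
0 406 753 0
21 406 753 21
96 406 753 96
96 406 924 96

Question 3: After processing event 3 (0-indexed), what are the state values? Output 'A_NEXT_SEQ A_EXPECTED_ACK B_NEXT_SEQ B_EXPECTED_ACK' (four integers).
After event 0: A_seq=0 A_ack=393 B_seq=393 B_ack=0
After event 1: A_seq=0 A_ack=406 B_seq=406 B_ack=0
After event 2: A_seq=0 A_ack=406 B_seq=512 B_ack=0
After event 3: A_seq=0 A_ack=406 B_seq=647 B_ack=0

0 406 647 0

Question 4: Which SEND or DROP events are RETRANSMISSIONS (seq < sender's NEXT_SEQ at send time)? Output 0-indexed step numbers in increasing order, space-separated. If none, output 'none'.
Answer: none

Derivation:
Step 0: SEND seq=200 -> fresh
Step 1: SEND seq=393 -> fresh
Step 2: DROP seq=406 -> fresh
Step 3: SEND seq=512 -> fresh
Step 4: SEND seq=647 -> fresh
Step 5: SEND seq=0 -> fresh
Step 6: SEND seq=21 -> fresh
Step 7: SEND seq=753 -> fresh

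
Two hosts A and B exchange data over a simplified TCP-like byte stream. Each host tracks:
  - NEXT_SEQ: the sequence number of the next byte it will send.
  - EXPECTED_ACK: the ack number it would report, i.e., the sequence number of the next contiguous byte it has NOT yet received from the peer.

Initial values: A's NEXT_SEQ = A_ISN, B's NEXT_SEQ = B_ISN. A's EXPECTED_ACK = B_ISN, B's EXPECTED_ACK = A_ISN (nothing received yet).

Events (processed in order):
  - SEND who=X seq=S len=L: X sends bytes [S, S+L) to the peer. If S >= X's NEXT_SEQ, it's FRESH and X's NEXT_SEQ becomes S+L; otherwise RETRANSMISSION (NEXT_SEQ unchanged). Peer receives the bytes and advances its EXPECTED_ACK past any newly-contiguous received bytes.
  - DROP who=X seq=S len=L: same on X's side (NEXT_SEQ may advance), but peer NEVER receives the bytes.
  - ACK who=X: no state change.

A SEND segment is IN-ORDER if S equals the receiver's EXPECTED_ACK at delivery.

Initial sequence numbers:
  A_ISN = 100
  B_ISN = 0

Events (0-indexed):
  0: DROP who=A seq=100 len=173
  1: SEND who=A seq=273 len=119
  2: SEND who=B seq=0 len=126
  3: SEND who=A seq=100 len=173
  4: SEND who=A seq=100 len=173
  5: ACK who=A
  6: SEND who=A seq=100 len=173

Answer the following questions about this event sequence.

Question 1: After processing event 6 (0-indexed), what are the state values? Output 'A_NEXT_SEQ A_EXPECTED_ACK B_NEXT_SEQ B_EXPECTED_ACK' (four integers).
After event 0: A_seq=273 A_ack=0 B_seq=0 B_ack=100
After event 1: A_seq=392 A_ack=0 B_seq=0 B_ack=100
After event 2: A_seq=392 A_ack=126 B_seq=126 B_ack=100
After event 3: A_seq=392 A_ack=126 B_seq=126 B_ack=392
After event 4: A_seq=392 A_ack=126 B_seq=126 B_ack=392
After event 5: A_seq=392 A_ack=126 B_seq=126 B_ack=392
After event 6: A_seq=392 A_ack=126 B_seq=126 B_ack=392

392 126 126 392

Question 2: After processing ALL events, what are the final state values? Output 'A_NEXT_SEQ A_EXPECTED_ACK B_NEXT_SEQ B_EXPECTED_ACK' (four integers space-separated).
After event 0: A_seq=273 A_ack=0 B_seq=0 B_ack=100
After event 1: A_seq=392 A_ack=0 B_seq=0 B_ack=100
After event 2: A_seq=392 A_ack=126 B_seq=126 B_ack=100
After event 3: A_seq=392 A_ack=126 B_seq=126 B_ack=392
After event 4: A_seq=392 A_ack=126 B_seq=126 B_ack=392
After event 5: A_seq=392 A_ack=126 B_seq=126 B_ack=392
After event 6: A_seq=392 A_ack=126 B_seq=126 B_ack=392

Answer: 392 126 126 392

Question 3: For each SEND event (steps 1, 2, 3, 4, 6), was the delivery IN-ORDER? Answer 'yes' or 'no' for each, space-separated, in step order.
Step 1: SEND seq=273 -> out-of-order
Step 2: SEND seq=0 -> in-order
Step 3: SEND seq=100 -> in-order
Step 4: SEND seq=100 -> out-of-order
Step 6: SEND seq=100 -> out-of-order

Answer: no yes yes no no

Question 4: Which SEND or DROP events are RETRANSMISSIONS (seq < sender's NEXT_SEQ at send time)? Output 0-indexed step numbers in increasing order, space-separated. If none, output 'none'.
Step 0: DROP seq=100 -> fresh
Step 1: SEND seq=273 -> fresh
Step 2: SEND seq=0 -> fresh
Step 3: SEND seq=100 -> retransmit
Step 4: SEND seq=100 -> retransmit
Step 6: SEND seq=100 -> retransmit

Answer: 3 4 6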